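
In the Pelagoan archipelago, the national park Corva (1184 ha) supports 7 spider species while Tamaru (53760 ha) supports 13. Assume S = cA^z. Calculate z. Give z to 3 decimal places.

0.162

Taking logs: ln S = ln c + z ln A, so z = (ln S₂ − ln S₁)/(ln A₂ − ln A₁).
z = ln(13/7) / ln(53760/1184) = ln(1.857) / ln(45.41) = 0.6190 / 3.8156 = 0.1622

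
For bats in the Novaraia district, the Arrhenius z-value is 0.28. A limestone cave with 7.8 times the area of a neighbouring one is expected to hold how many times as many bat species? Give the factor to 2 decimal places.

S₂/S₁ = (A₂/A₁)^z = 7.8^0.28
ln(S₂/S₁) = 0.28 × ln 7.8 = 0.28 × 2.0541 = 0.5752
S₂/S₁ = e^0.5752 ≈ 1.777

1.78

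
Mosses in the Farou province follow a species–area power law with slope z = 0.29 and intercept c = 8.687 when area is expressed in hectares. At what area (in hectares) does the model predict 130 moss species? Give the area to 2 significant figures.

11000 hectares

130 = 8.687 × A^0.29  ⇒  A^0.29 = 130/8.687 = 14.96
ln A = ln(14.96) / 0.29 = 2.7057 / 0.29 = 9.3300
A = e^9.3300 ≈ 11271 hectares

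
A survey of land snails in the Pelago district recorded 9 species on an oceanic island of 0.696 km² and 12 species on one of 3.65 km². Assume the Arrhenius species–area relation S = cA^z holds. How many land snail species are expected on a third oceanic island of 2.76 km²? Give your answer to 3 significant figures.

z = ln(12/9) / ln(3.65/0.696) = 0.2877 / 1.6571 = 0.1736
c = 9 / 0.696^0.1736 = 9 / 0.939 = 9.584
S₃ = 9.584 × 2.76^0.1736 = 9.584 × 1.193 ≈ 11.43

11.4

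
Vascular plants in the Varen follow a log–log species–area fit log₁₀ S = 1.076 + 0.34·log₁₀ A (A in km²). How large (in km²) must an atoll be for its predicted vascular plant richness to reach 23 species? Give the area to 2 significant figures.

23 = 11.91 × A^0.34  ⇒  A^0.34 = 23/11.91 = 1.931
ln A = ln(1.931) / 0.34 = 0.6579 / 0.34 = 1.9350
A = e^1.9350 ≈ 6.924 km²

6.9 km²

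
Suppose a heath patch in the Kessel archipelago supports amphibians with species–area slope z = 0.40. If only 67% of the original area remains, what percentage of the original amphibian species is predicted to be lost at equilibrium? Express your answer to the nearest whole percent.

15%

S_new/S_old = (A_new/A_old)^z = 0.67^0.4
= exp(0.4 × ln 0.67) = exp(0.4 × -0.4005) = exp(-0.1602) ≈ 0.852
Fraction lost = 1 − 0.852 = 0.148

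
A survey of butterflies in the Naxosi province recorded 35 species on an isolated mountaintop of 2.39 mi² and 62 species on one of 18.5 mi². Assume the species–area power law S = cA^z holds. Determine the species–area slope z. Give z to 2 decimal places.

0.28

Taking logs: ln S = ln c + z ln A, so z = (ln S₂ − ln S₁)/(ln A₂ − ln A₁).
z = ln(62/35) / ln(18.5/2.39) = ln(1.771) / ln(7.741) = 0.5718 / 2.0465 = 0.2794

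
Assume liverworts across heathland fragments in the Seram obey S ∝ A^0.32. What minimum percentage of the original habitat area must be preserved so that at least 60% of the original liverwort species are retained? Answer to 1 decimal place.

Need (A_new/A_old)^0.32 = 0.6, so A_new/A_old = 0.6^(1/0.32) = 0.6^3.125
ln(A_new/A_old) = ln 0.6 / 0.32 = -0.5108 / 0.32 = -1.5963
A_new/A_old = e^-1.5963 ≈ 0.2026

20.3%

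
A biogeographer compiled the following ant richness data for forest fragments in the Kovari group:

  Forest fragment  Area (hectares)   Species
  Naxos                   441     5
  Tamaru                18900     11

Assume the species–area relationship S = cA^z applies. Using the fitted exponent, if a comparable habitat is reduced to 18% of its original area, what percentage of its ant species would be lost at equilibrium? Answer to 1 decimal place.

z = ln(11/5) / ln(18900/441) = 0.7885 / 3.7579 = 0.2098
S_new/S_old = (A_new/A_old)^z = 0.18^0.2098 = exp(0.2098 × -1.7148) = 0.6978
Fraction lost = 1 − 0.6978 = 0.3022

30.2%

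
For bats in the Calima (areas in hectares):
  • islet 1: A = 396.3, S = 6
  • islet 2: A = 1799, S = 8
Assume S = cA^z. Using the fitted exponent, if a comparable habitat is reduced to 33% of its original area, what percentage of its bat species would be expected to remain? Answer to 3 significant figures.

81.0%

z = ln(8/6) / ln(1799/396.3) = 0.2877 / 1.5128 = 0.1902
S_new/S_old = (A_new/A_old)^z = 0.33^0.1902 = exp(0.1902 × -1.1087) = 0.8099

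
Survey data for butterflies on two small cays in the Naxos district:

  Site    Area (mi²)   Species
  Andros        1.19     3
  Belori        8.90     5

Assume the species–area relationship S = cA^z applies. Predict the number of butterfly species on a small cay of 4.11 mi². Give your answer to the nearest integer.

4

z = ln(5/3) / ln(8.9/1.19) = 0.5108 / 2.0121 = 0.2539
c = 3 / 1.19^0.2539 = 3 / 1.045 = 2.87
S₃ = 2.87 × 4.11^0.2539 = 2.87 × 1.432 ≈ 4.109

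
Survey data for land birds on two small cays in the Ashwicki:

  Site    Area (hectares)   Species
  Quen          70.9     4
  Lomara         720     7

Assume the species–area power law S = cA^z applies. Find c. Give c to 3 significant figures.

z = ln(S₂/S₁) / ln(A₂/A₁) = ln(7/4) / ln(720/70.9) = 0.5596 / 2.3180 = 0.2414
c = S₁ / A₁^z = 4 / 70.9^0.2414 = 4 / 2.798 = 1.43

1.43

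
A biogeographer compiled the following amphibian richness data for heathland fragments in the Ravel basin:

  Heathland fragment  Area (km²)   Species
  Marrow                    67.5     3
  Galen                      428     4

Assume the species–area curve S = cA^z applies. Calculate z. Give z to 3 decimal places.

Taking logs: ln S = ln c + z ln A, so z = (ln S₂ − ln S₁)/(ln A₂ − ln A₁).
z = ln(4/3) / ln(428/67.5) = ln(1.333) / ln(6.341) = 0.2877 / 1.8470 = 0.1558

0.156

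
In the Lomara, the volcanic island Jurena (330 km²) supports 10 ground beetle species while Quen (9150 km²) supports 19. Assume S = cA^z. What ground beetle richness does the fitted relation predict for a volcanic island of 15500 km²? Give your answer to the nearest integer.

21

z = ln(19/10) / ln(9150/330) = 0.6419 / 3.3224 = 0.1932
c = 10 / 330^0.1932 = 10 / 3.066 = 3.262
S₃ = 3.262 × 15500^0.1932 = 3.262 × 6.449 ≈ 21.04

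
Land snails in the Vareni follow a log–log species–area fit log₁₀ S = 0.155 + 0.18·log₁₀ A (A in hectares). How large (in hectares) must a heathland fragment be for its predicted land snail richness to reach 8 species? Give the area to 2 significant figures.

14000 hectares

8 = 1.429 × A^0.18  ⇒  A^0.18 = 8/1.429 = 5.599
ln A = ln(5.599) / 0.18 = 1.7225 / 0.18 = 9.5697
A = e^9.5697 ≈ 14324 hectares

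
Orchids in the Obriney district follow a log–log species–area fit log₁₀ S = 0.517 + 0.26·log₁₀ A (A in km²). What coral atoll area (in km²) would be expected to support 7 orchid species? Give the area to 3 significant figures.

18.3 km²

7 = 3.289 × A^0.26  ⇒  A^0.26 = 7/3.289 = 2.129
ln A = ln(2.129) / 0.26 = 0.7555 / 0.26 = 2.9057
A = e^2.9057 ≈ 18.28 km²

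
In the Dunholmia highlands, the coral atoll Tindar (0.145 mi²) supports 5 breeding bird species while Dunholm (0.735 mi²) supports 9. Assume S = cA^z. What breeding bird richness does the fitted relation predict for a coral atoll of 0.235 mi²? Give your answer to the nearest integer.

6

z = ln(9/5) / ln(0.735/0.145) = 0.5878 / 1.6231 = 0.3621
c = 5 / 0.145^0.3621 = 5 / 0.4969 = 10.06
S₃ = 10.06 × 0.235^0.3621 = 10.06 × 0.5919 ≈ 5.955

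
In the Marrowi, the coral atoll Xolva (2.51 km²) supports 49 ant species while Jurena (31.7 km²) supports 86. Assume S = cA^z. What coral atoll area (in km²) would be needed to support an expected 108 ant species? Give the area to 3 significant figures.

z = ln(86/49) / ln(31.7/2.51) = 0.5625 / 2.5360 = 0.2218
c = 49 / 2.51^0.2218 = 49 / 1.226 = 39.95
A = (108/39.95)^(1/0.2218) ⇒ ln A = ln(2.703)/0.2218 = 4.4832
A = e^4.4832 ≈ 88.52 km²

88.5 km²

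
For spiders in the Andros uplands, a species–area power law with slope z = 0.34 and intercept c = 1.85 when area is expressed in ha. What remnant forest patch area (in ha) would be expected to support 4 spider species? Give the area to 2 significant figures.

4 = 1.85 × A^0.34  ⇒  A^0.34 = 4/1.85 = 2.162
ln A = ln(2.162) / 0.34 = 0.7711 / 0.34 = 2.2680
A = e^2.2680 ≈ 9.66 ha

9.7 ha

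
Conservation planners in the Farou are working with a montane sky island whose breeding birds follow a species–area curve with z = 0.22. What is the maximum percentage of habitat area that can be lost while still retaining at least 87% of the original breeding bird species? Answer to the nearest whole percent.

Need (A_new/A_old)^0.22 = 0.87, so A_new/A_old = 0.87^(1/0.22) = 0.87^4.545
ln(A_new/A_old) = ln 0.87 / 0.22 = -0.1393 / 0.22 = -0.6330
A_new/A_old = e^-0.6330 ≈ 0.531
Fraction that can be lost = 1 − 0.531 = 0.469

47%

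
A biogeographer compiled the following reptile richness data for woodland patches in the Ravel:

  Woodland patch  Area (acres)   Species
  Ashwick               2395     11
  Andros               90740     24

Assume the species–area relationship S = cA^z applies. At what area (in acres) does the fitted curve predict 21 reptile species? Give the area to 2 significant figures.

49000 acres

z = ln(24/11) / ln(90740/2395) = 0.7802 / 3.6346 = 0.2146
c = 11 / 2395^0.2146 = 11 / 5.313 = 2.07
A = (21/2.07)^(1/0.2146) ⇒ ln A = ln(10.14)/0.2146 = 10.7937
A = e^10.7937 ≈ 48711 acres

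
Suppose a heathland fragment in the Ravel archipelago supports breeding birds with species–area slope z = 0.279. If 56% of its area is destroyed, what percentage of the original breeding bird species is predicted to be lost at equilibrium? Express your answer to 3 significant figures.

20.5%

S_new/S_old = (A_new/A_old)^z = 0.44^0.279
= exp(0.279 × ln 0.44) = exp(0.279 × -0.8210) = exp(-0.2291) ≈ 0.7953
Fraction lost = 1 − 0.7953 = 0.2047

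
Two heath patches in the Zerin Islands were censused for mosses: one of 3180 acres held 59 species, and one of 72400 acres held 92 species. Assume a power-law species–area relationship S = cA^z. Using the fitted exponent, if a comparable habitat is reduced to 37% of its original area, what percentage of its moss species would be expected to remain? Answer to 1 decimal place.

z = ln(92/59) / ln(72400/3180) = 0.4443 / 3.1253 = 0.1421
S_new/S_old = (A_new/A_old)^z = 0.37^0.1421 = exp(0.1421 × -0.9943) = 0.8682

86.8%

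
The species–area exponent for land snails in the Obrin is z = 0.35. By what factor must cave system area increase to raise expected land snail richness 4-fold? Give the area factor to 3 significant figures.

52.5

(A₂/A₁)^0.35 = 4, so A₂/A₁ = 4^(1/0.35) = 4^2.857
ln(A₂/A₁) = ln 4 / 0.35 = 1.3863 / 0.35 = 3.9608
A₂/A₁ = e^3.9608 ≈ 52.5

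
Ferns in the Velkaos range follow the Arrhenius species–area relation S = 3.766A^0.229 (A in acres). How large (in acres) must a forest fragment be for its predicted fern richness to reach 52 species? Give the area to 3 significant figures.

95200 acres

52 = 3.766 × A^0.229  ⇒  A^0.229 = 52/3.766 = 13.81
ln A = ln(13.81) / 0.229 = 2.6252 / 0.229 = 11.4639
A = e^11.4639 ≈ 95215 acres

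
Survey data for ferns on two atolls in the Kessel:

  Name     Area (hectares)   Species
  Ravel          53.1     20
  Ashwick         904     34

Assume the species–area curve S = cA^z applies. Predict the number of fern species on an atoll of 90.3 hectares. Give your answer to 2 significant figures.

22

z = ln(34/20) / ln(904/53.1) = 0.5306 / 2.8347 = 0.1872
c = 20 / 53.1^0.1872 = 20 / 2.103 = 9.508
S₃ = 9.508 × 90.3^0.1872 = 9.508 × 2.323 ≈ 22.09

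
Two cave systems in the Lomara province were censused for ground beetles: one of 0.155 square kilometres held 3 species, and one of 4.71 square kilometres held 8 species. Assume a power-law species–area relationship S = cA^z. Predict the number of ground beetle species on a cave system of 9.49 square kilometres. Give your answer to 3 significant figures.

9.78

z = ln(8/3) / ln(4.71/0.155) = 0.9808 / 3.4140 = 0.2873
c = 3 / 0.155^0.2873 = 3 / 0.5853 = 5.125
S₃ = 5.125 × 9.49^0.2873 = 5.125 × 1.909 ≈ 9.784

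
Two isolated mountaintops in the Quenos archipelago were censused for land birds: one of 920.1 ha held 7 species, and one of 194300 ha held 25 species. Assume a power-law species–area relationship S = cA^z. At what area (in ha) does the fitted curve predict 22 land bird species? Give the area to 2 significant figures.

z = ln(25/7) / ln(194300/920.1) = 1.2730 / 5.3527 = 0.2378
c = 7 / 920.1^0.2378 = 7 / 5.068 = 1.381
A = (22/1.381)^(1/0.2378) ⇒ ln A = ln(15.93)/0.2378 = 11.6396
A = e^11.6396 ≈ 113509 ha

110000 ha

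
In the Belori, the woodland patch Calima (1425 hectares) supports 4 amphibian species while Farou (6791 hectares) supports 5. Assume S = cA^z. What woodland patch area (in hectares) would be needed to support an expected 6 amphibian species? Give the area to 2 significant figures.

24000 hectares

z = ln(5/4) / ln(6791/1425) = 0.2231 / 1.5614 = 0.1429
c = 4 / 1425^0.1429 = 4 / 2.823 = 1.417
A = (6/1.417)^(1/0.1429) ⇒ ln A = ln(4.235)/0.1429 = 10.0991
A = e^10.0991 ≈ 24322 hectares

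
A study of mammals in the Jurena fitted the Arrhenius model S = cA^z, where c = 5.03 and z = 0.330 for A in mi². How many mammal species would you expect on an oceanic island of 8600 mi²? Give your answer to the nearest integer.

100

S = 5.03 × 8600^0.33 = 5.03 × 19.88 ≈ 99.99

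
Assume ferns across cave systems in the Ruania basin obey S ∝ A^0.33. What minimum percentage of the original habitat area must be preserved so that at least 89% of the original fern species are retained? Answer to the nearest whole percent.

Need (A_new/A_old)^0.33 = 0.89, so A_new/A_old = 0.89^(1/0.33) = 0.89^3.03
ln(A_new/A_old) = ln 0.89 / 0.33 = -0.1165 / 0.33 = -0.3531
A_new/A_old = e^-0.3531 ≈ 0.7025

70%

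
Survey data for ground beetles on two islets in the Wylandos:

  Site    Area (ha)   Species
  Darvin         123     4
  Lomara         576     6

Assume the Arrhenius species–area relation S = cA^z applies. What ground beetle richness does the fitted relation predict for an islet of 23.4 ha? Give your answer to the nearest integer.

z = ln(6/4) / ln(576/123) = 0.4055 / 1.5439 = 0.2626
c = 4 / 123^0.2626 = 4 / 3.539 = 1.13
S₃ = 1.13 × 23.4^0.2626 = 1.13 × 2.289 ≈ 2.587

3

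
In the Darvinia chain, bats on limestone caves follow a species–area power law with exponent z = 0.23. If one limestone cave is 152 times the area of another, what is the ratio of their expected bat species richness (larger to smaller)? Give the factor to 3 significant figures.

3.18

S₂/S₁ = (A₂/A₁)^z = 152^0.23
ln(S₂/S₁) = 0.23 × ln 152 = 0.23 × 5.0239 = 1.1555
S₂/S₁ = e^1.1555 ≈ 3.176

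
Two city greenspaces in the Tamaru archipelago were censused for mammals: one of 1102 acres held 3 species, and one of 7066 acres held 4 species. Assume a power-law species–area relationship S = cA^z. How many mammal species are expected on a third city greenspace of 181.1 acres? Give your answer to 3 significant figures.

2.27

z = ln(4/3) / ln(7066/1102) = 0.2877 / 1.8582 = 0.1548
c = 3 / 1102^0.1548 = 3 / 2.958 = 1.014
S₃ = 1.014 × 181.1^0.1548 = 1.014 × 2.237 ≈ 2.268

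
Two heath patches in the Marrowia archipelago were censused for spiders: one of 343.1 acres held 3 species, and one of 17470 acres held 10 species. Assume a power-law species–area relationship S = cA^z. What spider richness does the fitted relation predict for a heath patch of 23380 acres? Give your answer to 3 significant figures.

z = ln(10/3) / ln(17470/343.1) = 1.2040 / 3.9302 = 0.3063
c = 3 / 343.1^0.3063 = 3 / 5.98 = 0.5017
S₃ = 0.5017 × 23380^0.3063 = 0.5017 × 21.79 ≈ 10.93

10.9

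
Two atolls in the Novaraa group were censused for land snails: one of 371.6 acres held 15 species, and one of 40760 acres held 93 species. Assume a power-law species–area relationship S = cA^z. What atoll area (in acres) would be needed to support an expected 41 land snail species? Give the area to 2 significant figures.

z = ln(93/15) / ln(40760/371.6) = 1.8245 / 4.6976 = 0.3884
c = 15 / 371.6^0.3884 = 15 / 9.959 = 1.506
A = (41/1.506)^(1/0.3884) ⇒ ln A = ln(27.22)/0.3884 = 8.5067
A = e^8.5067 ≈ 4948 acres

4900 acres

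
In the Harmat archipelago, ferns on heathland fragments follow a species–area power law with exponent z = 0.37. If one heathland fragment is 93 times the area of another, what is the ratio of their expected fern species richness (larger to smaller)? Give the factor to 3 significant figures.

5.35

S₂/S₁ = (A₂/A₁)^z = 93^0.37
ln(S₂/S₁) = 0.37 × ln 93 = 0.37 × 4.5326 = 1.6771
S₂/S₁ = e^1.6771 ≈ 5.35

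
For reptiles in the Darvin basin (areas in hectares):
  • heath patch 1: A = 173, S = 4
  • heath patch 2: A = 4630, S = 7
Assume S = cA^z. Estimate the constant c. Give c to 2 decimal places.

z = ln(S₂/S₁) / ln(A₂/A₁) = ln(7/4) / ln(4630/173) = 0.5596 / 3.2870 = 0.1703
c = S₁ / A₁^z = 4 / 173^0.1703 = 4 / 2.405 = 1.664

1.66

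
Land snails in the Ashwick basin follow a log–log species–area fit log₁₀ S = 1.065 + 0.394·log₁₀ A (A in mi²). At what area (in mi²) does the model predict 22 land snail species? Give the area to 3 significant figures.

5.06 mi²

22 = 11.61 × A^0.394  ⇒  A^0.394 = 22/11.61 = 1.894
ln A = ln(1.894) / 0.394 = 0.6388 / 0.394 = 1.6213
A = e^1.6213 ≈ 5.06 mi²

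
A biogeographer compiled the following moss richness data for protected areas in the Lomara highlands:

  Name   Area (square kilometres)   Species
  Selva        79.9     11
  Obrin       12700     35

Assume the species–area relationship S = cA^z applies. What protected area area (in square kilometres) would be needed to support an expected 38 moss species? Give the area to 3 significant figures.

z = ln(35/11) / ln(12700/79.9) = 1.1575 / 5.0686 = 0.2284
c = 11 / 79.9^0.2284 = 11 / 2.719 = 4.045
A = (38/4.045)^(1/0.2284) ⇒ ln A = ln(9.394)/0.2284 = 9.8095
A = e^9.8095 ≈ 18206 square kilometres

18200 square kilometres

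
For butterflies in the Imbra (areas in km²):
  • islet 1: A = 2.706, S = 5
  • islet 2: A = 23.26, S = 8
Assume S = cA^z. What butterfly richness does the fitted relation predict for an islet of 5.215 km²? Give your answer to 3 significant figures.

5.77

z = ln(8/5) / ln(23.26/2.706) = 0.4700 / 2.1513 = 0.2185
c = 5 / 2.706^0.2185 = 5 / 1.243 = 4.023
S₃ = 4.023 × 5.215^0.2185 = 4.023 × 1.435 ≈ 5.771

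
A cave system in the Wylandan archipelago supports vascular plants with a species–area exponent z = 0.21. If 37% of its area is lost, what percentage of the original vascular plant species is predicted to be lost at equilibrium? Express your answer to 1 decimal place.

S_new/S_old = (A_new/A_old)^z = 0.63^0.21
= exp(0.21 × ln 0.63) = exp(0.21 × -0.4620) = exp(-0.0970) ≈ 0.9075
Fraction lost = 1 − 0.9075 = 0.09247

9.2%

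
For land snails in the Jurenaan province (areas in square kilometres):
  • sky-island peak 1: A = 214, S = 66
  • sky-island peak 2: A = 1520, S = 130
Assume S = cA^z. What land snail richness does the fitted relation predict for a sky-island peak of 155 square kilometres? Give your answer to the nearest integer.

59

z = ln(130/66) / ln(1520/214) = 0.6779 / 1.9605 = 0.3458
c = 66 / 214^0.3458 = 66 / 6.394 = 10.32
S₃ = 10.32 × 155^0.3458 = 10.32 × 5.719 ≈ 59.03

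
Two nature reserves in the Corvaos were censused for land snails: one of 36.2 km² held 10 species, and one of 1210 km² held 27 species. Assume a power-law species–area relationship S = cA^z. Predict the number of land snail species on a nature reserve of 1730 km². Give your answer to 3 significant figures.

z = ln(27/10) / ln(1210/36.2) = 0.9933 / 3.5093 = 0.2830
c = 10 / 36.2^0.2830 = 10 / 2.762 = 3.621
S₃ = 3.621 × 1730^0.2830 = 3.621 × 8.25 ≈ 29.87

29.9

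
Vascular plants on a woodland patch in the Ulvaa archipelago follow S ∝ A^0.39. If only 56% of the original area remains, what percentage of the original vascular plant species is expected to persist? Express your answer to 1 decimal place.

S_new/S_old = (A_new/A_old)^z = 0.56^0.39
= exp(0.39 × ln 0.56) = exp(0.39 × -0.5798) = exp(-0.2261) ≈ 0.7976

79.8%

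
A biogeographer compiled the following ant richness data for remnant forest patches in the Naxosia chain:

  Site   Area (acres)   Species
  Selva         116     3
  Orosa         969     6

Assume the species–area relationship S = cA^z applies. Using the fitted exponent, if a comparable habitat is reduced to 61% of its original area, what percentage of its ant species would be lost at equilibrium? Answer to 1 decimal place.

z = ln(6/3) / ln(969/116) = 0.6931 / 2.1227 = 0.3265
S_new/S_old = (A_new/A_old)^z = 0.61^0.3265 = exp(0.3265 × -0.4943) = 0.8509
Fraction lost = 1 − 0.8509 = 0.1491

14.9%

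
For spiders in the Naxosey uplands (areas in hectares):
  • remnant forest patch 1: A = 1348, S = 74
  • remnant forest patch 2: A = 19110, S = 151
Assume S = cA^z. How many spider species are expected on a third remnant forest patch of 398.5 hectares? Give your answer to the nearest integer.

53

z = ln(151/74) / ln(19110/1348) = 0.7132 / 2.6516 = 0.2690
c = 74 / 1348^0.2690 = 74 / 6.947 = 10.65
S₃ = 10.65 × 398.5^0.2690 = 10.65 × 5.006 ≈ 53.32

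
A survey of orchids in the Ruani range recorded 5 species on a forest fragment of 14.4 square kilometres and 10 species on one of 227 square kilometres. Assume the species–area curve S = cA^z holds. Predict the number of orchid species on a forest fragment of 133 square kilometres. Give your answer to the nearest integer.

9

z = ln(10/5) / ln(227/14.4) = 0.6931 / 2.7577 = 0.2513
c = 5 / 14.4^0.2513 = 5 / 1.955 = 2.558
S₃ = 2.558 × 133^0.2513 = 2.558 × 3.418 ≈ 8.743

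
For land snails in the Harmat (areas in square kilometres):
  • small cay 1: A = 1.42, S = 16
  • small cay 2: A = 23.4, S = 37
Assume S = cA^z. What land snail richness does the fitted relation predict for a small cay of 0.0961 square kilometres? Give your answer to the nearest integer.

z = ln(37/16) / ln(23.4/1.42) = 0.8383 / 2.8021 = 0.2992
c = 16 / 1.42^0.2992 = 16 / 1.111 = 14.41
S₃ = 14.41 × 0.0961^0.2992 = 14.41 × 0.4962 ≈ 7.148

7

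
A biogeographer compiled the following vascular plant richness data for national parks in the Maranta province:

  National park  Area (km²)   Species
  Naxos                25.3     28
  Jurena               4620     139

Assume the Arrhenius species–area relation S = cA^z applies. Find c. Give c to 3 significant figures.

z = ln(S₂/S₁) / ln(A₂/A₁) = ln(139/28) / ln(4620/25.3) = 1.6023 / 5.2073 = 0.3077
c = S₁ / A₁^z = 28 / 25.3^0.3077 = 28 / 2.702 = 10.36

10.4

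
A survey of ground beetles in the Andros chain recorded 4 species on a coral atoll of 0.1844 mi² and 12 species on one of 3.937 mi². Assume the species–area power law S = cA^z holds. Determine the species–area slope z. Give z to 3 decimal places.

Taking logs: ln S = ln c + z ln A, so z = (ln S₂ − ln S₁)/(ln A₂ − ln A₁).
z = ln(12/4) / ln(3.937/0.1844) = ln(3) / ln(21.35) = 1.0986 / 3.0611 = 0.3589

0.359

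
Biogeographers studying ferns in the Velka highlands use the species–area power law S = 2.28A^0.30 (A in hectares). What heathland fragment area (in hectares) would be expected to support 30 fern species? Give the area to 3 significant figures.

30 = 2.28 × A^0.3  ⇒  A^0.3 = 30/2.28 = 13.16
ln A = ln(13.16) / 0.3 = 2.5770 / 0.3 = 8.5901
A = e^8.5901 ≈ 5378 hectares

5380 hectares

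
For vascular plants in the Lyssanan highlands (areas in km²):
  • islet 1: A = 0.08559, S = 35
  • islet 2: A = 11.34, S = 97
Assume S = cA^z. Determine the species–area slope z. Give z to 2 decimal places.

Taking logs: ln S = ln c + z ln A, so z = (ln S₂ − ln S₁)/(ln A₂ − ln A₁).
z = ln(97/35) / ln(11.34/0.08559) = ln(2.771) / ln(132.5) = 1.0194 / 4.8865 = 0.2086

0.21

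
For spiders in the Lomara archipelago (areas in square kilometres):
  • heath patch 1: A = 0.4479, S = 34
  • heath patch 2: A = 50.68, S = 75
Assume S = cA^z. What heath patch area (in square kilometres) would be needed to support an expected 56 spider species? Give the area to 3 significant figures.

8.84 square kilometres

z = ln(75/34) / ln(50.68/0.4479) = 0.7911 / 4.7287 = 0.1673
c = 34 / 0.4479^0.1673 = 34 / 0.8743 = 38.89
A = (56/38.89)^(1/0.1673) ⇒ ln A = ln(1.44)/0.1673 = 2.1794
A = e^2.1794 ≈ 8.841 square kilometres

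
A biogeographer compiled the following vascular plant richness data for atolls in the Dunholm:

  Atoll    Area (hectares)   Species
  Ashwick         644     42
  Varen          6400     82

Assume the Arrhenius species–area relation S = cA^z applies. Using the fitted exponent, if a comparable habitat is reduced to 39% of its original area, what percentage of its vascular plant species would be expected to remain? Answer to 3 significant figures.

76.0%

z = ln(82/42) / ln(6400/644) = 0.6690 / 2.2964 = 0.2914
S_new/S_old = (A_new/A_old)^z = 0.39^0.2914 = exp(0.2914 × -0.9416) = 0.7601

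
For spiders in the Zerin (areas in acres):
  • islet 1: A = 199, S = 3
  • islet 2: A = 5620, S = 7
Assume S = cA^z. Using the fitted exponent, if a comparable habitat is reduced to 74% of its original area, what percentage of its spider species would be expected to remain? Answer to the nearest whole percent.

93%

z = ln(7/3) / ln(5620/199) = 0.8473 / 3.3408 = 0.2536
S_new/S_old = (A_new/A_old)^z = 0.74^0.2536 = exp(0.2536 × -0.3011) = 0.9265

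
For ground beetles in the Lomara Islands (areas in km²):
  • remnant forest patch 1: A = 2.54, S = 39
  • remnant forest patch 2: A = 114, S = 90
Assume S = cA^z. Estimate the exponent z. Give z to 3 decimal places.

Taking logs: ln S = ln c + z ln A, so z = (ln S₂ − ln S₁)/(ln A₂ − ln A₁).
z = ln(90/39) / ln(114/2.54) = ln(2.308) / ln(44.88) = 0.8362 / 3.8040 = 0.2198

0.220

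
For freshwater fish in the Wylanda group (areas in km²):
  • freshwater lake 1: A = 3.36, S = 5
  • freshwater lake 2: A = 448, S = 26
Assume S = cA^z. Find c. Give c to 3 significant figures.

3.32

z = ln(S₂/S₁) / ln(A₂/A₁) = ln(26/5) / ln(448/3.36) = 1.6487 / 4.8929 = 0.3370
c = S₁ / A₁^z = 5 / 3.36^0.3370 = 5 / 1.504 = 3.324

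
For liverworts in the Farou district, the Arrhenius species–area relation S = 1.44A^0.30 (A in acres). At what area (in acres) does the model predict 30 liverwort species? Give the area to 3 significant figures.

30 = 1.44 × A^0.3  ⇒  A^0.3 = 30/1.44 = 20.83
ln A = ln(20.83) / 0.3 = 3.0366 / 0.3 = 10.1218
A = e^10.1218 ≈ 24881 acres

24900 acres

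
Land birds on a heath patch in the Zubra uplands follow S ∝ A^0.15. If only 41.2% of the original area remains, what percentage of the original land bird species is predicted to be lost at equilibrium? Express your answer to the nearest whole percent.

12%

S_new/S_old = (A_new/A_old)^z = 0.412^0.15
= exp(0.15 × ln 0.412) = exp(0.15 × -0.8867) = exp(-0.1330) ≈ 0.8755
Fraction lost = 1 − 0.8755 = 0.1245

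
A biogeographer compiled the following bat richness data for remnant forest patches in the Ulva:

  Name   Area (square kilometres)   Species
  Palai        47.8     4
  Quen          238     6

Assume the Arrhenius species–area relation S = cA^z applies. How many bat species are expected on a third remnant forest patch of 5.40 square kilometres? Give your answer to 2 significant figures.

z = ln(6/4) / ln(238/47.8) = 0.4055 / 1.6052 = 0.2526
c = 4 / 47.8^0.2526 = 4 / 2.656 = 1.506
S₃ = 1.506 × 5.4^0.2526 = 1.506 × 1.531 ≈ 2.306

2.3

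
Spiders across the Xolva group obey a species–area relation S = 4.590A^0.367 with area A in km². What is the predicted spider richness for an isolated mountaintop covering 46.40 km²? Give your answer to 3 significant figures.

S = 4.59 × 46.4^0.367
ln S = ln 4.59 + 0.367 × ln 46.4 = 1.5239 + 0.367 × 3.8373 = 2.9322
S = e^2.9322 ≈ 18.77

18.8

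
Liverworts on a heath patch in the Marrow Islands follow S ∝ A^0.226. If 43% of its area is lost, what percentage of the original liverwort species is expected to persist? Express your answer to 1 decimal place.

S_new/S_old = (A_new/A_old)^z = 0.57^0.226
= exp(0.226 × ln 0.57) = exp(0.226 × -0.5621) = exp(-0.1270) ≈ 0.8807

88.1%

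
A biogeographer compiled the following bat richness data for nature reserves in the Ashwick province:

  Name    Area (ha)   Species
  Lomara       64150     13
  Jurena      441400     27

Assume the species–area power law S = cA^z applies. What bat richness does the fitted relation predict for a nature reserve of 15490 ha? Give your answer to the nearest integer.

8

z = ln(27/13) / ln(441400/64150) = 0.7309 / 1.9287 = 0.3789
c = 13 / 64150^0.3789 = 13 / 66.33 = 0.196
S₃ = 0.196 × 15490^0.3789 = 0.196 × 38.71 ≈ 7.587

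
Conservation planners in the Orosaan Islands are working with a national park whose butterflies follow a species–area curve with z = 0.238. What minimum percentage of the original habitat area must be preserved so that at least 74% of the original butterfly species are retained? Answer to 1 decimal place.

28.2%

Need (A_new/A_old)^0.238 = 0.74, so A_new/A_old = 0.74^(1/0.238) = 0.74^4.202
ln(A_new/A_old) = ln 0.74 / 0.238 = -0.3011 / 0.238 = -1.2651
A_new/A_old = e^-1.2651 ≈ 0.2822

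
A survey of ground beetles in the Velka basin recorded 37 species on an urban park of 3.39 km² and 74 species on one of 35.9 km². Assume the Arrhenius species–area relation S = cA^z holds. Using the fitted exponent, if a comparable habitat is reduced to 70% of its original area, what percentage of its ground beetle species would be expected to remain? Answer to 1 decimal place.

90.1%

z = ln(74/37) / ln(35.9/3.39) = 0.6931 / 2.3599 = 0.2937
S_new/S_old = (A_new/A_old)^z = 0.7^0.2937 = exp(0.2937 × -0.3567) = 0.9005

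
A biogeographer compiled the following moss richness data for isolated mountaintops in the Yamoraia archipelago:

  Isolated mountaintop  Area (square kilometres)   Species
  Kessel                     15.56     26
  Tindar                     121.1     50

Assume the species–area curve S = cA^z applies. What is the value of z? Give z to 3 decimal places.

Taking logs: ln S = ln c + z ln A, so z = (ln S₂ − ln S₁)/(ln A₂ − ln A₁).
z = ln(50/26) / ln(121.1/15.56) = ln(1.923) / ln(7.783) = 0.6539 / 2.0519 = 0.3187

0.319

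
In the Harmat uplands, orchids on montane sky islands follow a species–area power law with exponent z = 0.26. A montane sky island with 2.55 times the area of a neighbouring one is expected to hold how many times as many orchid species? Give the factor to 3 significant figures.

1.28

S₂/S₁ = (A₂/A₁)^z = 2.55^0.26
ln(S₂/S₁) = 0.26 × ln 2.55 = 0.26 × 0.9361 = 0.2434
S₂/S₁ = e^0.2434 ≈ 1.276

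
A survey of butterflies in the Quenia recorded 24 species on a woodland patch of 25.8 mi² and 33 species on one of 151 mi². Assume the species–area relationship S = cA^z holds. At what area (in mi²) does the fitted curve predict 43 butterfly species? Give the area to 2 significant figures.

660 mi²

z = ln(33/24) / ln(151/25.8) = 0.3185 / 1.7669 = 0.1802
c = 24 / 25.8^0.1802 = 24 / 1.796 = 13.36
A = (43/13.36)^(1/0.1802) ⇒ ln A = ln(3.219)/0.1802 = 6.4859
A = e^6.4859 ≈ 655.8 mi²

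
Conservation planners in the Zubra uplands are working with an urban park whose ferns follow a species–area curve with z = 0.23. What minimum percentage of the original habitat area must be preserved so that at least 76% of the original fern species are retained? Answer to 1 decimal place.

30.3%

Need (A_new/A_old)^0.23 = 0.76, so A_new/A_old = 0.76^(1/0.23) = 0.76^4.348
ln(A_new/A_old) = ln 0.76 / 0.23 = -0.2744 / 0.23 = -1.1932
A_new/A_old = e^-1.1932 ≈ 0.3032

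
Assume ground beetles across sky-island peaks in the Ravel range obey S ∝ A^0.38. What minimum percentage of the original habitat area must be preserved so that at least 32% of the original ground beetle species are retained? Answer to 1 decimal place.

5.0%

Need (A_new/A_old)^0.38 = 0.32, so A_new/A_old = 0.32^(1/0.38) = 0.32^2.632
ln(A_new/A_old) = ln 0.32 / 0.38 = -1.1394 / 0.38 = -2.9985
A_new/A_old = e^-2.9985 ≈ 0.04986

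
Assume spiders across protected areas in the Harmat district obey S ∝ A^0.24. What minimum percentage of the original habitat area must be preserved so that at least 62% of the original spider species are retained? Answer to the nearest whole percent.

14%

Need (A_new/A_old)^0.24 = 0.62, so A_new/A_old = 0.62^(1/0.24) = 0.62^4.167
ln(A_new/A_old) = ln 0.62 / 0.24 = -0.4780 / 0.24 = -1.9918
A_new/A_old = e^-1.9918 ≈ 0.1364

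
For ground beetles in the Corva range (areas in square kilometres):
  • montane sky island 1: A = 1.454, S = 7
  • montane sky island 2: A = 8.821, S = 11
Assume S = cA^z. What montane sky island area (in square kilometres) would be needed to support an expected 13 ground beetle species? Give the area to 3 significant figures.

z = ln(11/7) / ln(8.821/1.454) = 0.4520 / 1.8028 = 0.2507
c = 7 / 1.454^0.2507 = 7 / 1.098 = 6.373
A = (13/6.373)^(1/0.2507) ⇒ ln A = ln(2.04)/0.2507 = 2.8435
A = e^2.8435 ≈ 17.18 square kilometres

17.2 square kilometres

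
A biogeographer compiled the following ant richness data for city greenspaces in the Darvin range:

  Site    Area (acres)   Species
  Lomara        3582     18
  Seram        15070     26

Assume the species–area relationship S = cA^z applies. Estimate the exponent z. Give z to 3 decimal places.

Taking logs: ln S = ln c + z ln A, so z = (ln S₂ − ln S₁)/(ln A₂ − ln A₁).
z = ln(26/18) / ln(15070/3582) = ln(1.444) / ln(4.207) = 0.3677 / 1.4368 = 0.2559

0.256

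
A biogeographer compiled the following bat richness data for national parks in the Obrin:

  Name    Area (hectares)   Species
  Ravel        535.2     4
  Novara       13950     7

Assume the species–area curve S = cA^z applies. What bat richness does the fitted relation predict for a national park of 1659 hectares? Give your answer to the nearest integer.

z = ln(7/4) / ln(13950/535.2) = 0.5596 / 3.2606 = 0.1716
c = 4 / 535.2^0.1716 = 4 / 2.94 = 1.361
S₃ = 1.361 × 1659^0.1716 = 1.361 × 3.57 ≈ 4.857

5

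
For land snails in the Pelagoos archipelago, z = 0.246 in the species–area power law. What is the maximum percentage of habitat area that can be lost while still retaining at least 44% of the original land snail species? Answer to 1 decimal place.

96.4%

Need (A_new/A_old)^0.246 = 0.44, so A_new/A_old = 0.44^(1/0.246) = 0.44^4.065
ln(A_new/A_old) = ln 0.44 / 0.246 = -0.8210 / 0.246 = -3.3373
A_new/A_old = e^-3.3373 ≈ 0.03553
Fraction that can be lost = 1 − 0.03553 = 0.9645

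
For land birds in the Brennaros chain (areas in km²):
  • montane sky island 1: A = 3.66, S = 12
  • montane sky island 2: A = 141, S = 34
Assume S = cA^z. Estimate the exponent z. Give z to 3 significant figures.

0.285

Taking logs: ln S = ln c + z ln A, so z = (ln S₂ − ln S₁)/(ln A₂ − ln A₁).
z = ln(34/12) / ln(141/3.66) = ln(2.833) / ln(38.52) = 1.0415 / 3.6513 = 0.2852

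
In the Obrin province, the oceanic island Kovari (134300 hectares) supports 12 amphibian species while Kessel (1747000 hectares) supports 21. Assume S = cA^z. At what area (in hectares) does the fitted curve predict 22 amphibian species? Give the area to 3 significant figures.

2160000 hectares

z = ln(21/12) / ln(1747000/134300) = 0.5596 / 2.5656 = 0.2181
c = 12 / 134300^0.2181 = 12 / 13.14 = 0.9133
A = (22/0.9133)^(1/0.2181) ⇒ ln A = ln(24.09)/0.2181 = 14.5867
A = e^14.5867 ≈ 2162301 hectares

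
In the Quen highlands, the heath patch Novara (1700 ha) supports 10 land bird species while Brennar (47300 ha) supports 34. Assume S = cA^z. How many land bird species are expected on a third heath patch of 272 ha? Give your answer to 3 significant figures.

5.10

z = ln(34/10) / ln(47300/1700) = 1.2238 / 3.3259 = 0.3680
c = 10 / 1700^0.3680 = 10 / 15.44 = 0.6476
S₃ = 0.6476 × 272^0.3680 = 0.6476 × 7.867 ≈ 5.095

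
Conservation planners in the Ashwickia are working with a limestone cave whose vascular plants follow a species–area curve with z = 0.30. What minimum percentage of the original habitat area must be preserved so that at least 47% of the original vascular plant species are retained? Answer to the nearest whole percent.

8%

Need (A_new/A_old)^0.3 = 0.47, so A_new/A_old = 0.47^(1/0.3) = 0.47^3.333
ln(A_new/A_old) = ln 0.47 / 0.3 = -0.7550 / 0.3 = -2.5167
A_new/A_old = e^-2.5167 ≈ 0.08072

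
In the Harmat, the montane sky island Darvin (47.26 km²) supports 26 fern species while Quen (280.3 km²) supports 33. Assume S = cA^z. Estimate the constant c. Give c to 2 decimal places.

15.51

z = ln(S₂/S₁) / ln(A₂/A₁) = ln(33/26) / ln(280.3/47.26) = 0.2384 / 1.7802 = 0.1339
c = S₁ / A₁^z = 26 / 47.26^0.1339 = 26 / 1.676 = 15.51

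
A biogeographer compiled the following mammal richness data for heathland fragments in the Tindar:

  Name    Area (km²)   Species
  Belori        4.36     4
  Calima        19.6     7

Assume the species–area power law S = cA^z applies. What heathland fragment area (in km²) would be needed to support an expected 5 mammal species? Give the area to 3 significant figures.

z = ln(7/4) / ln(19.6/4.36) = 0.5596 / 1.5031 = 0.3723
c = 4 / 4.36^0.3723 = 4 / 1.73 = 2.312
A = (5/2.312)^(1/0.3723) ⇒ ln A = ln(2.163)/0.3723 = 2.0718
A = e^2.0718 ≈ 7.939 km²

7.94 km²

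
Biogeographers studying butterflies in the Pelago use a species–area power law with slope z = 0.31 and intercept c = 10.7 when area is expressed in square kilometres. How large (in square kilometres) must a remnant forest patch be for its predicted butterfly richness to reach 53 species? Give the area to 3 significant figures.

53 = 10.7 × A^0.31  ⇒  A^0.31 = 53/10.7 = 4.953
ln A = ln(4.953) / 0.31 = 1.6000 / 0.31 = 5.1614
A = e^5.1614 ≈ 174.4 square kilometres

174 square kilometres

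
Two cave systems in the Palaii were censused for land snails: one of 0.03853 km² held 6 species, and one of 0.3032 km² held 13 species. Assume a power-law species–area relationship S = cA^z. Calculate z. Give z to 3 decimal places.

Taking logs: ln S = ln c + z ln A, so z = (ln S₂ − ln S₁)/(ln A₂ − ln A₁).
z = ln(13/6) / ln(0.3032/0.03853) = ln(2.167) / ln(7.869) = 0.7732 / 2.0630 = 0.3748

0.375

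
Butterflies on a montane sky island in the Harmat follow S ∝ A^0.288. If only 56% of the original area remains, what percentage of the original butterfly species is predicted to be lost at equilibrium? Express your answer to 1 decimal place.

15.4%

S_new/S_old = (A_new/A_old)^z = 0.56^0.288
= exp(0.288 × ln 0.56) = exp(0.288 × -0.5798) = exp(-0.1670) ≈ 0.8462
Fraction lost = 1 − 0.8462 = 0.1538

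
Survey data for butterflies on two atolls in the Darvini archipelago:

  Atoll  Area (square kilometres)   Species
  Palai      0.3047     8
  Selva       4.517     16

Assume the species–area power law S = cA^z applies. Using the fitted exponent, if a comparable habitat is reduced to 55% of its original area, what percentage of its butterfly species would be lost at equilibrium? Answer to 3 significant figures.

14.2%

z = ln(16/8) / ln(4.517/0.3047) = 0.6931 / 2.6963 = 0.2571
S_new/S_old = (A_new/A_old)^z = 0.55^0.2571 = exp(0.2571 × -0.5978) = 0.8575
Fraction lost = 1 − 0.8575 = 0.1425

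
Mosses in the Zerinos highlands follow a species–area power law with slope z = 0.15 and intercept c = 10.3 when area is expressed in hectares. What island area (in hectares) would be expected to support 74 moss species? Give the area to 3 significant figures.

74 = 10.3 × A^0.15  ⇒  A^0.15 = 74/10.3 = 7.184
ln A = ln(7.184) / 0.15 = 1.9719 / 0.15 = 13.1461
A = e^13.1461 ≈ 512031 hectares

512000 hectares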